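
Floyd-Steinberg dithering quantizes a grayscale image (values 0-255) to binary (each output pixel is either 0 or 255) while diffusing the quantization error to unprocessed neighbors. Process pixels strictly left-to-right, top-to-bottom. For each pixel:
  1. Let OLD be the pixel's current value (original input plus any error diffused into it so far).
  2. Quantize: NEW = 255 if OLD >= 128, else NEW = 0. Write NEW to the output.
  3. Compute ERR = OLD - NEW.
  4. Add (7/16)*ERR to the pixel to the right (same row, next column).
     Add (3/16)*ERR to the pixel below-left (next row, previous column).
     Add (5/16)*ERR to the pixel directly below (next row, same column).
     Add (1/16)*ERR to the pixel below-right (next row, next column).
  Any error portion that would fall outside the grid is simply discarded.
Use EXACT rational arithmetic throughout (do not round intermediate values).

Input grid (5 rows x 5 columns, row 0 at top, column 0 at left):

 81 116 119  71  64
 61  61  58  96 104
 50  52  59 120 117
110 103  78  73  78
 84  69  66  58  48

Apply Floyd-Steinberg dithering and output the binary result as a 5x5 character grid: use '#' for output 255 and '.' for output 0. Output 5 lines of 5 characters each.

Answer: .#...
...#.
.#.#.
.#..#
.....

Derivation:
(0,0): OLD=81 → NEW=0, ERR=81
(0,1): OLD=2423/16 → NEW=255, ERR=-1657/16
(0,2): OLD=18865/256 → NEW=0, ERR=18865/256
(0,3): OLD=422871/4096 → NEW=0, ERR=422871/4096
(0,4): OLD=7154401/65536 → NEW=0, ERR=7154401/65536
(1,0): OLD=17125/256 → NEW=0, ERR=17125/256
(1,1): OLD=157251/2048 → NEW=0, ERR=157251/2048
(1,2): OLD=8356223/65536 → NEW=0, ERR=8356223/65536
(1,3): OLD=54819795/262144 → NEW=255, ERR=-12026925/262144
(1,4): OLD=522170905/4194304 → NEW=0, ERR=522170905/4194304
(2,0): OLD=2795153/32768 → NEW=0, ERR=2795153/32768
(2,1): OLD=148270923/1048576 → NEW=255, ERR=-119115957/1048576
(2,2): OLD=760731297/16777216 → NEW=0, ERR=760731297/16777216
(2,3): OLD=42094001747/268435456 → NEW=255, ERR=-26357039533/268435456
(2,4): OLD=472791015301/4294967296 → NEW=0, ERR=472791015301/4294967296
(3,0): OLD=1935370369/16777216 → NEW=0, ERR=1935370369/16777216
(3,1): OLD=17690240109/134217728 → NEW=255, ERR=-16535280531/134217728
(3,2): OLD=54807221823/4294967296 → NEW=0, ERR=54807221823/4294967296
(3,3): OLD=613091181223/8589934592 → NEW=0, ERR=613091181223/8589934592
(3,4): OLD=18896361527331/137438953472 → NEW=255, ERR=-16150571608029/137438953472
(4,0): OLD=208197599599/2147483648 → NEW=0, ERR=208197599599/2147483648
(4,1): OLD=5670641884143/68719476736 → NEW=0, ERR=5670641884143/68719476736
(4,2): OLD=122894963085537/1099511627776 → NEW=0, ERR=122894963085537/1099511627776
(4,3): OLD=1899406818351599/17592186044416 → NEW=0, ERR=1899406818351599/17592186044416
(4,4): OLD=17725891520578825/281474976710656 → NEW=0, ERR=17725891520578825/281474976710656
Row 0: .#...
Row 1: ...#.
Row 2: .#.#.
Row 3: .#..#
Row 4: .....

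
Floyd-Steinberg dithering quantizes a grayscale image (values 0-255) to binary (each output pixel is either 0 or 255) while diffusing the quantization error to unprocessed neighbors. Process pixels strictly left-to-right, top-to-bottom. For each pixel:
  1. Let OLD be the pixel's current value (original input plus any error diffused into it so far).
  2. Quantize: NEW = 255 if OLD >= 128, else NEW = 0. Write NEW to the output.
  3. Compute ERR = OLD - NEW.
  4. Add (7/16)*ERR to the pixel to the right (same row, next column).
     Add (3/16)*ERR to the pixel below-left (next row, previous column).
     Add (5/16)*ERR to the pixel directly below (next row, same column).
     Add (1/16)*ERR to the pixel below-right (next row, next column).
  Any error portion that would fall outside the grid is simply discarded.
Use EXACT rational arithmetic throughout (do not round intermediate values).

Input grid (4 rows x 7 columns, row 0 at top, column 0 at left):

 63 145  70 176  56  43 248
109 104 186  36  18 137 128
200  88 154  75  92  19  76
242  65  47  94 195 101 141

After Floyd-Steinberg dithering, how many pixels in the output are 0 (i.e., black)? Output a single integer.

Answer: 16

Derivation:
(0,0): OLD=63 → NEW=0, ERR=63
(0,1): OLD=2761/16 → NEW=255, ERR=-1319/16
(0,2): OLD=8687/256 → NEW=0, ERR=8687/256
(0,3): OLD=781705/4096 → NEW=255, ERR=-262775/4096
(0,4): OLD=1830591/65536 → NEW=0, ERR=1830591/65536
(0,5): OLD=57902905/1048576 → NEW=0, ERR=57902905/1048576
(0,6): OLD=4566069903/16777216 → NEW=255, ERR=287879823/16777216
(1,0): OLD=28987/256 → NEW=0, ERR=28987/256
(1,1): OLD=282781/2048 → NEW=255, ERR=-239459/2048
(1,2): OLD=8406241/65536 → NEW=255, ERR=-8305439/65536
(1,3): OLD=-8423923/262144 → NEW=0, ERR=-8423923/262144
(1,4): OLD=319005639/16777216 → NEW=0, ERR=319005639/16777216
(1,5): OLD=22486600055/134217728 → NEW=255, ERR=-11738920585/134217728
(1,6): OLD=211632227609/2147483648 → NEW=0, ERR=211632227609/2147483648
(2,0): OLD=6994703/32768 → NEW=255, ERR=-1361137/32768
(2,1): OLD=17409685/1048576 → NEW=0, ERR=17409685/1048576
(2,2): OLD=1817433855/16777216 → NEW=0, ERR=1817433855/16777216
(2,3): OLD=14494932679/134217728 → NEW=0, ERR=14494932679/134217728
(2,4): OLD=136131719799/1073741824 → NEW=0, ERR=136131719799/1073741824
(2,5): OLD=2295294863997/34359738368 → NEW=0, ERR=2295294863997/34359738368
(2,6): OLD=71773920442427/549755813888 → NEW=255, ERR=-68413812099013/549755813888
(3,0): OLD=3894533407/16777216 → NEW=255, ERR=-383656673/16777216
(3,1): OLD=10455441075/134217728 → NEW=0, ERR=10455441075/134217728
(3,2): OLD=146265205449/1073741824 → NEW=255, ERR=-127538959671/1073741824
(3,3): OLD=456660804719/4294967296 → NEW=0, ERR=456660804719/4294967296
(3,4): OLD=165153051298079/549755813888 → NEW=255, ERR=24965318756639/549755813888
(3,5): OLD=555622109949645/4398046511104 → NEW=0, ERR=555622109949645/4398046511104
(3,6): OLD=11368592957329235/70368744177664 → NEW=255, ERR=-6575436807975085/70368744177664
Output grid:
  Row 0: .#.#..#  (4 black, running=4)
  Row 1: .##..#.  (4 black, running=8)
  Row 2: #.....#  (5 black, running=13)
  Row 3: #.#.#.#  (3 black, running=16)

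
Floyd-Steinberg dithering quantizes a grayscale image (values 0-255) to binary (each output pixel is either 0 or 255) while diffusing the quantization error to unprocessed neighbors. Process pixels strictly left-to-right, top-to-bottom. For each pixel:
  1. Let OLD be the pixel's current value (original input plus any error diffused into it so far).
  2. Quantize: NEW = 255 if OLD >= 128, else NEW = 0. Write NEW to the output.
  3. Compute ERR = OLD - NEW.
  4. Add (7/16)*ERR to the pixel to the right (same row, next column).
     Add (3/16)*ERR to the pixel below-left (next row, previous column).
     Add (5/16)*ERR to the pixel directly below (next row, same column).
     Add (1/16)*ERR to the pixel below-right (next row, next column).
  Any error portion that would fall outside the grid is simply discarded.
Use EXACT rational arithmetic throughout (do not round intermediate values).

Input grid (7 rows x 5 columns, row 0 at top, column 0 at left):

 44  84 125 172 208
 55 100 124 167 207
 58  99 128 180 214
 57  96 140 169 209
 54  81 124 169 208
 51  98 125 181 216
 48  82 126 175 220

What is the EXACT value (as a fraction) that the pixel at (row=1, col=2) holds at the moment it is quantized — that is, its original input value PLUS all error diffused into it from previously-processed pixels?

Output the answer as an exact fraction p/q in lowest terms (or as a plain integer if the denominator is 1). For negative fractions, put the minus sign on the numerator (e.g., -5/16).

Answer: 636293/16384

Derivation:
(0,0): OLD=44 → NEW=0, ERR=44
(0,1): OLD=413/4 → NEW=0, ERR=413/4
(0,2): OLD=10891/64 → NEW=255, ERR=-5429/64
(0,3): OLD=138125/1024 → NEW=255, ERR=-122995/1024
(0,4): OLD=2546907/16384 → NEW=255, ERR=-1631013/16384
(1,0): OLD=5639/64 → NEW=0, ERR=5639/64
(1,1): OLD=80721/512 → NEW=255, ERR=-49839/512
(1,2): OLD=636293/16384 → NEW=0, ERR=636293/16384
Target (1,2): original=124, with diffused error = 636293/16384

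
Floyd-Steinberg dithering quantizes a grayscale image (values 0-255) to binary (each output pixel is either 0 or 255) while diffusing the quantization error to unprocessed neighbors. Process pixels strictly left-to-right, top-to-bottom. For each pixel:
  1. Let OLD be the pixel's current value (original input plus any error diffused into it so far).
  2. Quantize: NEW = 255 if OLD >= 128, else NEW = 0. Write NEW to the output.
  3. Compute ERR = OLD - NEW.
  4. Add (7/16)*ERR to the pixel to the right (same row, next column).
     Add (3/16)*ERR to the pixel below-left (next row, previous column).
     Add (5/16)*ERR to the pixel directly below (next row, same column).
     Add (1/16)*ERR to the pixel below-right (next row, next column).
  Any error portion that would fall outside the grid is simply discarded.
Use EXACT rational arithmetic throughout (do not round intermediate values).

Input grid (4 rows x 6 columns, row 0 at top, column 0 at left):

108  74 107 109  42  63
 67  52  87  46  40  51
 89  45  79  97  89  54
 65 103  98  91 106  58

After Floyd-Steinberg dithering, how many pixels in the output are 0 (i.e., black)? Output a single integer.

Answer: 18

Derivation:
(0,0): OLD=108 → NEW=0, ERR=108
(0,1): OLD=485/4 → NEW=0, ERR=485/4
(0,2): OLD=10243/64 → NEW=255, ERR=-6077/64
(0,3): OLD=69077/1024 → NEW=0, ERR=69077/1024
(0,4): OLD=1171667/16384 → NEW=0, ERR=1171667/16384
(0,5): OLD=24716741/262144 → NEW=0, ERR=24716741/262144
(1,0): OLD=7903/64 → NEW=0, ERR=7903/64
(1,1): OLD=68025/512 → NEW=255, ERR=-62535/512
(1,2): OLD=395149/16384 → NEW=0, ERR=395149/16384
(1,3): OLD=5577529/65536 → NEW=0, ERR=5577529/65536
(1,4): OLD=509510267/4194304 → NEW=0, ERR=509510267/4194304
(1,5): OLD=9266409965/67108864 → NEW=255, ERR=-7846350355/67108864
(2,0): OLD=857603/8192 → NEW=0, ERR=857603/8192
(2,1): OLD=17005937/262144 → NEW=0, ERR=17005937/262144
(2,2): OLD=516915923/4194304 → NEW=0, ERR=516915923/4194304
(2,3): OLD=6771234747/33554432 → NEW=255, ERR=-1785145413/33554432
(2,4): OLD=93504146545/1073741824 → NEW=0, ERR=93504146545/1073741824
(2,5): OLD=1084968561703/17179869184 → NEW=0, ERR=1084968561703/17179869184
(3,0): OLD=460864051/4194304 → NEW=0, ERR=460864051/4194304
(3,1): OLD=6744288407/33554432 → NEW=255, ERR=-1812091753/33554432
(3,2): OLD=28713333861/268435456 → NEW=0, ERR=28713333861/268435456
(3,3): OLD=2494561093695/17179869184 → NEW=255, ERR=-1886305548225/17179869184
(3,4): OLD=12877081127871/137438953472 → NEW=0, ERR=12877081127871/137438953472
(3,5): OLD=273050189942993/2199023255552 → NEW=0, ERR=273050189942993/2199023255552
Output grid:
  Row 0: ..#...  (5 black, running=5)
  Row 1: .#...#  (4 black, running=9)
  Row 2: ...#..  (5 black, running=14)
  Row 3: .#.#..  (4 black, running=18)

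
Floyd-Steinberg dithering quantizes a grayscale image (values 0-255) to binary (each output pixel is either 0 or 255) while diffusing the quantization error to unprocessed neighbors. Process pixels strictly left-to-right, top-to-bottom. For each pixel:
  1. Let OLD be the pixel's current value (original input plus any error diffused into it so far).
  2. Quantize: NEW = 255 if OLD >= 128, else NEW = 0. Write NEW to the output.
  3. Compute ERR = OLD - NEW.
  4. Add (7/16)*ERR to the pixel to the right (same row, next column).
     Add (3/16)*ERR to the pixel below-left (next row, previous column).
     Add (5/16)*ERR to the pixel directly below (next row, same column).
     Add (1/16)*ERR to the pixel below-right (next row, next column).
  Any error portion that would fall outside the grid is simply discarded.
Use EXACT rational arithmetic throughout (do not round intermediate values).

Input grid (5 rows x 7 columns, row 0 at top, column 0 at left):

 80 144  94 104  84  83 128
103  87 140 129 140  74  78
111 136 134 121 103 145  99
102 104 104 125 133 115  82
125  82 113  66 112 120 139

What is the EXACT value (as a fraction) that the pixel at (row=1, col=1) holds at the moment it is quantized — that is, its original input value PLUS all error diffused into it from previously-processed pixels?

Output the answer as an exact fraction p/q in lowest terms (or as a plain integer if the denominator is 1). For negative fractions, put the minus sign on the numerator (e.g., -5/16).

Answer: 4141/32

Derivation:
(0,0): OLD=80 → NEW=0, ERR=80
(0,1): OLD=179 → NEW=255, ERR=-76
(0,2): OLD=243/4 → NEW=0, ERR=243/4
(0,3): OLD=8357/64 → NEW=255, ERR=-7963/64
(0,4): OLD=30275/1024 → NEW=0, ERR=30275/1024
(0,5): OLD=1571797/16384 → NEW=0, ERR=1571797/16384
(0,6): OLD=44557011/262144 → NEW=255, ERR=-22289709/262144
(1,0): OLD=455/4 → NEW=0, ERR=455/4
(1,1): OLD=4141/32 → NEW=255, ERR=-4019/32
Target (1,1): original=87, with diffused error = 4141/32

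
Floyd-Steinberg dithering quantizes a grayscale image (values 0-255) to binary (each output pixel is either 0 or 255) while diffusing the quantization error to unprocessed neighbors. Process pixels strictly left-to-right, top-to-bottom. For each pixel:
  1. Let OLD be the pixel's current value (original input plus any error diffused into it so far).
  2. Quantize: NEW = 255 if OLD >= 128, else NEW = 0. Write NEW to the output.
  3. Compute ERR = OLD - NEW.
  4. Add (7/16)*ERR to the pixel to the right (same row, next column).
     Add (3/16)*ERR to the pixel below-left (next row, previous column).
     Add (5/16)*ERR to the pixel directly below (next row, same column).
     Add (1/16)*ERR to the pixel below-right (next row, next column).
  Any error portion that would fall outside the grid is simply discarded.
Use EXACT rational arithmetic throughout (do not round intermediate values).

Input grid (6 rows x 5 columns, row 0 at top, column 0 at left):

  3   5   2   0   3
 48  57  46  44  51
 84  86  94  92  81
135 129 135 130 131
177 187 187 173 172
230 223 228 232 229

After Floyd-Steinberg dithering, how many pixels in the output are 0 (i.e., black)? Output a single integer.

(0,0): OLD=3 → NEW=0, ERR=3
(0,1): OLD=101/16 → NEW=0, ERR=101/16
(0,2): OLD=1219/256 → NEW=0, ERR=1219/256
(0,3): OLD=8533/4096 → NEW=0, ERR=8533/4096
(0,4): OLD=256339/65536 → NEW=0, ERR=256339/65536
(1,0): OLD=12831/256 → NEW=0, ERR=12831/256
(1,1): OLD=167897/2048 → NEW=0, ERR=167897/2048
(1,2): OLD=5514189/65536 → NEW=0, ERR=5514189/65536
(1,3): OLD=21625097/262144 → NEW=0, ERR=21625097/262144
(1,4): OLD=370958075/4194304 → NEW=0, ERR=370958075/4194304
(2,0): OLD=3769443/32768 → NEW=0, ERR=3769443/32768
(2,1): OLD=189640561/1048576 → NEW=255, ERR=-77746319/1048576
(2,2): OLD=1819433619/16777216 → NEW=0, ERR=1819433619/16777216
(2,3): OLD=50215257609/268435456 → NEW=255, ERR=-18235783671/268435456
(2,4): OLD=361092548607/4294967296 → NEW=0, ERR=361092548607/4294967296
(3,0): OLD=2634796083/16777216 → NEW=255, ERR=-1643393997/16777216
(3,1): OLD=12146482999/134217728 → NEW=0, ERR=12146482999/134217728
(3,2): OLD=820815627789/4294967296 → NEW=255, ERR=-274401032691/4294967296
(3,3): OLD=887864338181/8589934592 → NEW=0, ERR=887864338181/8589934592
(3,4): OLD=27246933680697/137438953472 → NEW=255, ERR=-7799999454663/137438953472
(4,0): OLD=350808294813/2147483648 → NEW=255, ERR=-196800035427/2147483648
(4,1): OLD=10794866972189/68719476736 → NEW=255, ERR=-6728599595491/68719476736
(4,2): OLD=164084138022227/1099511627776 → NEW=255, ERR=-116291327060653/1099511627776
(4,3): OLD=2540195421414429/17592186044416 → NEW=255, ERR=-1945812019911651/17592186044416
(4,4): OLD=31619358368461643/281474976710656 → NEW=0, ERR=31619358368461643/281474976710656
(5,0): OLD=201213869933687/1099511627776 → NEW=255, ERR=-79161595149193/1099511627776
(5,1): OLD=1190501377450277/8796093022208 → NEW=255, ERR=-1052502343212763/8796093022208
(5,2): OLD=32577998164017997/281474976710656 → NEW=0, ERR=32577998164017997/281474976710656
(5,3): OLD=295575908620751683/1125899906842624 → NEW=255, ERR=8471432375882563/1125899906842624
(5,4): OLD=4692452483397439473/18014398509481984 → NEW=255, ERR=98780863479533553/18014398509481984
Output grid:
  Row 0: .....  (5 black, running=5)
  Row 1: .....  (5 black, running=10)
  Row 2: .#.#.  (3 black, running=13)
  Row 3: #.#.#  (2 black, running=15)
  Row 4: ####.  (1 black, running=16)
  Row 5: ##.##  (1 black, running=17)

Answer: 17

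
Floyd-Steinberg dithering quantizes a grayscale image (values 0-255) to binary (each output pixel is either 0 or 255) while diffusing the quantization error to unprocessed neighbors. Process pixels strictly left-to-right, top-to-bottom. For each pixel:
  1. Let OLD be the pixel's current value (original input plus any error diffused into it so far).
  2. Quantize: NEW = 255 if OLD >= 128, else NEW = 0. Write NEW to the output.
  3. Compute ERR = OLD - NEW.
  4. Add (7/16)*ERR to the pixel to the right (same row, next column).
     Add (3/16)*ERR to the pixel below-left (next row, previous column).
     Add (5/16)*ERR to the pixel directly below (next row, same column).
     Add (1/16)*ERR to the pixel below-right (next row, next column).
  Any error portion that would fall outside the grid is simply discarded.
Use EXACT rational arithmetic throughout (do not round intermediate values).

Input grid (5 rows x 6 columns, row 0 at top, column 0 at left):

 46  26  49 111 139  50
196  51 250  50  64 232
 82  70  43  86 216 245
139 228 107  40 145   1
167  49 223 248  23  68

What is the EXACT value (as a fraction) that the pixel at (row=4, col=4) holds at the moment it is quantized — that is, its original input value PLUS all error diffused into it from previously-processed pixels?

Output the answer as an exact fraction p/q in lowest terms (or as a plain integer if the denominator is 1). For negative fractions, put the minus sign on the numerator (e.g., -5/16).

Answer: 11624349769433755/140737488355328

Derivation:
(0,0): OLD=46 → NEW=0, ERR=46
(0,1): OLD=369/8 → NEW=0, ERR=369/8
(0,2): OLD=8855/128 → NEW=0, ERR=8855/128
(0,3): OLD=289313/2048 → NEW=255, ERR=-232927/2048
(0,4): OLD=2924263/32768 → NEW=0, ERR=2924263/32768
(0,5): OLD=46684241/524288 → NEW=0, ERR=46684241/524288
(1,0): OLD=28035/128 → NEW=255, ERR=-4605/128
(1,1): OLD=67093/1024 → NEW=0, ERR=67093/1024
(1,2): OLD=9235385/32768 → NEW=255, ERR=879545/32768
(1,3): OLD=6194181/131072 → NEW=0, ERR=6194181/131072
(1,4): OLD=1024672431/8388608 → NEW=0, ERR=1024672431/8388608
(1,5): OLD=42794570521/134217728 → NEW=255, ERR=8569049881/134217728
(2,0): OLD=1360567/16384 → NEW=0, ERR=1360567/16384
(2,1): OLD=67942733/524288 → NEW=255, ERR=-65750707/524288
(2,2): OLD=79500583/8388608 → NEW=0, ERR=79500583/8388608
(2,3): OLD=8690273711/67108864 → NEW=255, ERR=-8422486609/67108864
(2,4): OLD=459965440909/2147483648 → NEW=255, ERR=-87642889331/2147483648
(2,5): OLD=8752475807659/34359738368 → NEW=255, ERR=-9257476181/34359738368
(3,0): OLD=1186455111/8388608 → NEW=255, ERR=-952639929/8388608
(3,1): OLD=9804108987/67108864 → NEW=255, ERR=-7308651333/67108864
(3,2): OLD=16613144417/536870912 → NEW=0, ERR=16613144417/536870912
(3,3): OLD=249383202211/34359738368 → NEW=0, ERR=249383202211/34359738368
(3,4): OLD=35054379355203/274877906944 → NEW=0, ERR=35054379355203/274877906944
(3,5): OLD=238190113115917/4398046511104 → NEW=0, ERR=238190113115917/4398046511104
(4,0): OLD=119283333449/1073741824 → NEW=0, ERR=119283333449/1073741824
(4,1): OLD=1069845773109/17179869184 → NEW=0, ERR=1069845773109/17179869184
(4,2): OLD=139895713658127/549755813888 → NEW=255, ERR=-292018883313/549755813888
(4,3): OLD=2426675729515499/8796093022208 → NEW=255, ERR=183672008852459/8796093022208
(4,4): OLD=11624349769433755/140737488355328 → NEW=0, ERR=11624349769433755/140737488355328
Target (4,4): original=23, with diffused error = 11624349769433755/140737488355328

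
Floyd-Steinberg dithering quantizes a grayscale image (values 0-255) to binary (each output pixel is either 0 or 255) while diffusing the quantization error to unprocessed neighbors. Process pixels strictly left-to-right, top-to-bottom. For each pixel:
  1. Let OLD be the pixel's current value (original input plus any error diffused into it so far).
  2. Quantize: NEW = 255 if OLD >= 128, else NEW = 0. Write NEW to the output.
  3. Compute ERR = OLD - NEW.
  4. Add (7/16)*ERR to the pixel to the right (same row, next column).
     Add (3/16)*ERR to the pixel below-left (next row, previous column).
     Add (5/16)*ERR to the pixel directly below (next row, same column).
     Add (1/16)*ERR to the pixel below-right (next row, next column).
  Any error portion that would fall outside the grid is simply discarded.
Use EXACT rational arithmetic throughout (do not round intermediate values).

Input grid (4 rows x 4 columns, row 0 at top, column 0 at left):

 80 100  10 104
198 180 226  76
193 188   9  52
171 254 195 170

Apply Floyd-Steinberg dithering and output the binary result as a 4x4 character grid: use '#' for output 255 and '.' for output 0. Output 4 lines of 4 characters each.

Answer: .#..
#.#.
##..
####

Derivation:
(0,0): OLD=80 → NEW=0, ERR=80
(0,1): OLD=135 → NEW=255, ERR=-120
(0,2): OLD=-85/2 → NEW=0, ERR=-85/2
(0,3): OLD=2733/32 → NEW=0, ERR=2733/32
(1,0): OLD=401/2 → NEW=255, ERR=-109/2
(1,1): OLD=1851/16 → NEW=0, ERR=1851/16
(1,2): OLD=139185/512 → NEW=255, ERR=8625/512
(1,3): OLD=879847/8192 → NEW=0, ERR=879847/8192
(2,0): OLD=50601/256 → NEW=255, ERR=-14679/256
(2,1): OLD=1628721/8192 → NEW=255, ERR=-460239/8192
(2,2): OLD=558807/32768 → NEW=0, ERR=558807/32768
(2,3): OLD=49323565/524288 → NEW=0, ERR=49323565/524288
(3,0): OLD=18683955/131072 → NEW=255, ERR=-14739405/131072
(3,1): OLD=391871689/2097152 → NEW=255, ERR=-142902071/2097152
(3,2): OLD=6195679579/33554432 → NEW=255, ERR=-2360700581/33554432
(3,3): OLD=91098910141/536870912 → NEW=255, ERR=-45803172419/536870912
Row 0: .#..
Row 1: #.#.
Row 2: ##..
Row 3: ####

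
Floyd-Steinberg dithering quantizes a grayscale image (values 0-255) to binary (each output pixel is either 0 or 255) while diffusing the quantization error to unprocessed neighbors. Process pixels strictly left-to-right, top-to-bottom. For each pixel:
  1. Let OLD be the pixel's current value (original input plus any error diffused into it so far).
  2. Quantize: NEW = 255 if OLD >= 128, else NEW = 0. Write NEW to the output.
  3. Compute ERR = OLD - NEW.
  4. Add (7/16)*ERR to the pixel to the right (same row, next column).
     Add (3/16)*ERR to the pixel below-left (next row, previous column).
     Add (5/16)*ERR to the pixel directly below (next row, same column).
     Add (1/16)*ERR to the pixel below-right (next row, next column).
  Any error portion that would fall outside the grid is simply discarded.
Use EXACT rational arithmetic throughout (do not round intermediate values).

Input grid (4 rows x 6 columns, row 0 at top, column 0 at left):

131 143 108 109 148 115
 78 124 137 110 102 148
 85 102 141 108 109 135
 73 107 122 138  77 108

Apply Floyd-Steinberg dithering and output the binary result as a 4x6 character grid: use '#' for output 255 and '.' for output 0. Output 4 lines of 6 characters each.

Answer: #.#.#.
.#.#.#
..#..#
.#.#.#

Derivation:
(0,0): OLD=131 → NEW=255, ERR=-124
(0,1): OLD=355/4 → NEW=0, ERR=355/4
(0,2): OLD=9397/64 → NEW=255, ERR=-6923/64
(0,3): OLD=63155/1024 → NEW=0, ERR=63155/1024
(0,4): OLD=2866917/16384 → NEW=255, ERR=-1311003/16384
(0,5): OLD=20969539/262144 → NEW=0, ERR=20969539/262144
(1,0): OLD=3577/64 → NEW=0, ERR=3577/64
(1,1): OLD=75855/512 → NEW=255, ERR=-54705/512
(1,2): OLD=1205243/16384 → NEW=0, ERR=1205243/16384
(1,3): OLD=9154911/65536 → NEW=255, ERR=-7556769/65536
(1,4): OLD=190425533/4194304 → NEW=0, ERR=190425533/4194304
(1,5): OLD=12607036955/67108864 → NEW=255, ERR=-4505723365/67108864
(2,0): OLD=675285/8192 → NEW=0, ERR=675285/8192
(2,1): OLD=31971319/262144 → NEW=0, ERR=31971319/262144
(2,2): OLD=792925349/4194304 → NEW=255, ERR=-276622171/4194304
(2,3): OLD=1886527421/33554432 → NEW=0, ERR=1886527421/33554432
(2,4): OLD=137427983799/1073741824 → NEW=0, ERR=137427983799/1073741824
(2,5): OLD=2969569293681/17179869184 → NEW=255, ERR=-1411297348239/17179869184
(3,0): OLD=510143749/4194304 → NEW=0, ERR=510143749/4194304
(3,1): OLD=6412619809/33554432 → NEW=255, ERR=-2143760351/33554432
(3,2): OLD=24589476531/268435456 → NEW=0, ERR=24589476531/268435456
(3,3): OLD=3702640353241/17179869184 → NEW=255, ERR=-678226288679/17179869184
(3,4): OLD=12072131756345/137438953472 → NEW=0, ERR=12072131756345/137438953472
(3,5): OLD=283138321890743/2199023255552 → NEW=255, ERR=-277612608275017/2199023255552
Row 0: #.#.#.
Row 1: .#.#.#
Row 2: ..#..#
Row 3: .#.#.#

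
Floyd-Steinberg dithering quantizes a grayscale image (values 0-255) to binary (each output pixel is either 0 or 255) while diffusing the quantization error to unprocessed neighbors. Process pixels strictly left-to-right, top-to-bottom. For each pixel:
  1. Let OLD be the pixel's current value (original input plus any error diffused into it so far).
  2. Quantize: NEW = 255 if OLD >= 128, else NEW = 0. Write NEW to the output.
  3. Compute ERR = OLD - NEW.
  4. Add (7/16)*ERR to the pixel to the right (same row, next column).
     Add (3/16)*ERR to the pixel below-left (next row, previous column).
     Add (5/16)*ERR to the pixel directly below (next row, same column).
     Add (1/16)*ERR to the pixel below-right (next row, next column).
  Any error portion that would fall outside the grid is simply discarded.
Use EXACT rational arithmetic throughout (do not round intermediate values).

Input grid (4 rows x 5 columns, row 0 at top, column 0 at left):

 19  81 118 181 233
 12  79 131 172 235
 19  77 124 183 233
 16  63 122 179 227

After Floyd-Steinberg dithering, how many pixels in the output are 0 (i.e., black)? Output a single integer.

Answer: 10

Derivation:
(0,0): OLD=19 → NEW=0, ERR=19
(0,1): OLD=1429/16 → NEW=0, ERR=1429/16
(0,2): OLD=40211/256 → NEW=255, ERR=-25069/256
(0,3): OLD=565893/4096 → NEW=255, ERR=-478587/4096
(0,4): OLD=11919779/65536 → NEW=255, ERR=-4791901/65536
(1,0): OLD=8879/256 → NEW=0, ERR=8879/256
(1,1): OLD=214857/2048 → NEW=0, ERR=214857/2048
(1,2): OLD=8517757/65536 → NEW=255, ERR=-8193923/65536
(1,3): OLD=15979321/262144 → NEW=0, ERR=15979321/262144
(1,4): OLD=971049099/4194304 → NEW=255, ERR=-98498421/4194304
(2,0): OLD=1622323/32768 → NEW=0, ERR=1622323/32768
(2,1): OLD=115521249/1048576 → NEW=0, ERR=115521249/1048576
(2,2): OLD=2535268323/16777216 → NEW=255, ERR=-1742921757/16777216
(2,3): OLD=38756993529/268435456 → NEW=255, ERR=-29694047751/268435456
(2,4): OLD=777712375695/4294967296 → NEW=255, ERR=-317504284785/4294967296
(3,0): OLD=874570883/16777216 → NEW=0, ERR=874570883/16777216
(3,1): OLD=13938496967/134217728 → NEW=0, ERR=13938496967/134217728
(3,2): OLD=520182523581/4294967296 → NEW=0, ERR=520182523581/4294967296
(3,3): OLD=1520979919573/8589934592 → NEW=255, ERR=-669453401387/8589934592
(3,4): OLD=22387216252553/137438953472 → NEW=255, ERR=-12659716882807/137438953472
Output grid:
  Row 0: ..###  (2 black, running=2)
  Row 1: ..#.#  (3 black, running=5)
  Row 2: ..###  (2 black, running=7)
  Row 3: ...##  (3 black, running=10)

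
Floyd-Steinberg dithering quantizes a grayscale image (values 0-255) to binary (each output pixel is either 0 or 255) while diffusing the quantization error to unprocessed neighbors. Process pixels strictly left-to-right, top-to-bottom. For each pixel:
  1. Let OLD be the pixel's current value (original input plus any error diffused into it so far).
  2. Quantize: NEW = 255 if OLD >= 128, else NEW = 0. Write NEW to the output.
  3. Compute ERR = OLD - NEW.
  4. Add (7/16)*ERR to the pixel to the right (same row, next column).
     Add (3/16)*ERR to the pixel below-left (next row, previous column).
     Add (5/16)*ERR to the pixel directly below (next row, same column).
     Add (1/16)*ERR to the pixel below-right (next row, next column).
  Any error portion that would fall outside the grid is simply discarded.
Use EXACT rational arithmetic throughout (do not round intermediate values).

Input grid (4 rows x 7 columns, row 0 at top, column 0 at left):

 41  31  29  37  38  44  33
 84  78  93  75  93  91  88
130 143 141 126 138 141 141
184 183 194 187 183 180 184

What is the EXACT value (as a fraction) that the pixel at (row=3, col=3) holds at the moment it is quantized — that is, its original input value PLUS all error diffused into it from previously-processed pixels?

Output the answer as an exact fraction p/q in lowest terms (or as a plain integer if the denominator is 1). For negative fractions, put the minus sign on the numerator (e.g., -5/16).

Answer: 602183616457/4294967296

Derivation:
(0,0): OLD=41 → NEW=0, ERR=41
(0,1): OLD=783/16 → NEW=0, ERR=783/16
(0,2): OLD=12905/256 → NEW=0, ERR=12905/256
(0,3): OLD=241887/4096 → NEW=0, ERR=241887/4096
(0,4): OLD=4183577/65536 → NEW=0, ERR=4183577/65536
(0,5): OLD=75422383/1048576 → NEW=0, ERR=75422383/1048576
(0,6): OLD=1081604809/16777216 → NEW=0, ERR=1081604809/16777216
(1,0): OLD=27133/256 → NEW=0, ERR=27133/256
(1,1): OLD=310635/2048 → NEW=255, ERR=-211605/2048
(1,2): OLD=5090887/65536 → NEW=0, ERR=5090887/65536
(1,3): OLD=37371195/262144 → NEW=255, ERR=-29475525/262144
(1,4): OLD=1357842769/16777216 → NEW=0, ERR=1357842769/16777216
(1,5): OLD=22141063329/134217728 → NEW=255, ERR=-12084457311/134217728
(1,6): OLD=157305617231/2147483648 → NEW=0, ERR=157305617231/2147483648
(2,0): OLD=4710345/32768 → NEW=255, ERR=-3645495/32768
(2,1): OLD=87271347/1048576 → NEW=0, ERR=87271347/1048576
(2,2): OLD=2921709785/16777216 → NEW=255, ERR=-1356480295/16777216
(2,3): OLD=10136066385/134217728 → NEW=0, ERR=10136066385/134217728
(2,4): OLD=185137039073/1073741824 → NEW=255, ERR=-88667126047/1073741824
(2,5): OLD=3282347486475/34359738368 → NEW=0, ERR=3282347486475/34359738368
(2,6): OLD=109982830470397/549755813888 → NEW=255, ERR=-30204902071043/549755813888
(3,0): OLD=2765542585/16777216 → NEW=255, ERR=-1512647495/16777216
(3,1): OLD=19790464709/134217728 → NEW=255, ERR=-14435055931/134217728
(3,2): OLD=151443077983/1073741824 → NEW=255, ERR=-122361087137/1073741824
(3,3): OLD=602183616457/4294967296 → NEW=255, ERR=-493033044023/4294967296
Target (3,3): original=187, with diffused error = 602183616457/4294967296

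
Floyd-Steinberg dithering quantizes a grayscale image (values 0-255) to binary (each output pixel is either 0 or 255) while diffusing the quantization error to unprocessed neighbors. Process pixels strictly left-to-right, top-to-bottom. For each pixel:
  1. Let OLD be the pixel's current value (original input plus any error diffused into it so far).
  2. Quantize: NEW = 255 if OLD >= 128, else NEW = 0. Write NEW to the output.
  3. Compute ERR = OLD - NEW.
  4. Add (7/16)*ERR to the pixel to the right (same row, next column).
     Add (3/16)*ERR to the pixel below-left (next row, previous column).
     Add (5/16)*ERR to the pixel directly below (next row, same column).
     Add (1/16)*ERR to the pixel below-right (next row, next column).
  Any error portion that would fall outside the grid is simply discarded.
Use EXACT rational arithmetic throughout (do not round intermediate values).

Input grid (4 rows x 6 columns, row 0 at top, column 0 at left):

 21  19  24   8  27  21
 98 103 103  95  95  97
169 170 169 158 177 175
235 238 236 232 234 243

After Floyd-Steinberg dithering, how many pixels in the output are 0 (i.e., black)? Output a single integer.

Answer: 11

Derivation:
(0,0): OLD=21 → NEW=0, ERR=21
(0,1): OLD=451/16 → NEW=0, ERR=451/16
(0,2): OLD=9301/256 → NEW=0, ERR=9301/256
(0,3): OLD=97875/4096 → NEW=0, ERR=97875/4096
(0,4): OLD=2454597/65536 → NEW=0, ERR=2454597/65536
(0,5): OLD=39202275/1048576 → NEW=0, ERR=39202275/1048576
(1,0): OLD=28121/256 → NEW=0, ERR=28121/256
(1,1): OLD=344047/2048 → NEW=255, ERR=-178193/2048
(1,2): OLD=5408667/65536 → NEW=0, ERR=5408667/65536
(1,3): OLD=38762559/262144 → NEW=255, ERR=-28084161/262144
(1,4): OLD=1146509597/16777216 → NEW=0, ERR=1146509597/16777216
(1,5): OLD=37828365243/268435456 → NEW=255, ERR=-30622676037/268435456
(2,0): OLD=6128053/32768 → NEW=255, ERR=-2227787/32768
(2,1): OLD=141982999/1048576 → NEW=255, ERR=-125403881/1048576
(2,2): OLD=1961970949/16777216 → NEW=0, ERR=1961970949/16777216
(2,3): OLD=25991907357/134217728 → NEW=255, ERR=-8233613283/134217728
(2,4): OLD=616033184215/4294967296 → NEW=255, ERR=-479183476265/4294967296
(2,5): OLD=6515316468817/68719476736 → NEW=0, ERR=6515316468817/68719476736
(3,0): OLD=3209988197/16777216 → NEW=255, ERR=-1068201883/16777216
(3,1): OLD=25561600385/134217728 → NEW=255, ERR=-8663920255/134217728
(3,2): OLD=241942500243/1073741824 → NEW=255, ERR=-31861664877/1073741824
(3,3): OLD=12798127995065/68719476736 → NEW=255, ERR=-4725338572615/68719476736
(3,4): OLD=100602006097817/549755813888 → NEW=255, ERR=-39585726443623/549755813888
(3,5): OLD=2059627693081943/8796093022208 → NEW=255, ERR=-183376027581097/8796093022208
Output grid:
  Row 0: ......  (6 black, running=6)
  Row 1: .#.#.#  (3 black, running=9)
  Row 2: ##.##.  (2 black, running=11)
  Row 3: ######  (0 black, running=11)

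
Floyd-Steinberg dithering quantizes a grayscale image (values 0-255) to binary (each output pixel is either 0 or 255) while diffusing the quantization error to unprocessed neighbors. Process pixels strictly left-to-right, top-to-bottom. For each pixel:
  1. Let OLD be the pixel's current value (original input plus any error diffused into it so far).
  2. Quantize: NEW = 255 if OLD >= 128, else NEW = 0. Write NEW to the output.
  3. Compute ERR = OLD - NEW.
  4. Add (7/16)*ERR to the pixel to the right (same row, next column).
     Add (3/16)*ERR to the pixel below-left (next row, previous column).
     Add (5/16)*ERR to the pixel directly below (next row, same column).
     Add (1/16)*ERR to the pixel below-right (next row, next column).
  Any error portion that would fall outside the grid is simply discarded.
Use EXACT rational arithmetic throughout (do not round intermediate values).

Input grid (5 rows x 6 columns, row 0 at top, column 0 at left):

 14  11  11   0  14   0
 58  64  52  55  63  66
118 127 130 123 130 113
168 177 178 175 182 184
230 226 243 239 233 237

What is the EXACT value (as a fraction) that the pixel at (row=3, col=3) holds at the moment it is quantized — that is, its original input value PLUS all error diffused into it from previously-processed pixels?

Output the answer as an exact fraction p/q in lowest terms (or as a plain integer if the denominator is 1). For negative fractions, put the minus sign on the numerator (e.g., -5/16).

Answer: 4843743242091/34359738368

Derivation:
(0,0): OLD=14 → NEW=0, ERR=14
(0,1): OLD=137/8 → NEW=0, ERR=137/8
(0,2): OLD=2367/128 → NEW=0, ERR=2367/128
(0,3): OLD=16569/2048 → NEW=0, ERR=16569/2048
(0,4): OLD=574735/32768 → NEW=0, ERR=574735/32768
(0,5): OLD=4023145/524288 → NEW=0, ERR=4023145/524288
(1,0): OLD=8395/128 → NEW=0, ERR=8395/128
(1,1): OLD=104845/1024 → NEW=0, ERR=104845/1024
(1,2): OLD=3445905/32768 → NEW=0, ERR=3445905/32768
(1,3): OLD=14153213/131072 → NEW=0, ERR=14153213/131072
(1,4): OLD=987062167/8388608 → NEW=0, ERR=987062167/8388608
(1,5): OLD=16236788977/134217728 → NEW=0, ERR=16236788977/134217728
(2,0): OLD=2583647/16384 → NEW=255, ERR=-1594273/16384
(2,1): OLD=73526789/524288 → NEW=255, ERR=-60166651/524288
(2,2): OLD=1168544079/8388608 → NEW=255, ERR=-970550961/8388608
(2,3): OLD=9043645079/67108864 → NEW=255, ERR=-8069115241/67108864
(2,4): OLD=308373491269/2147483648 → NEW=255, ERR=-239234838971/2147483648
(2,5): OLD=3759637595699/34359738368 → NEW=0, ERR=3759637595699/34359738368
(3,0): OLD=973702511/8388608 → NEW=0, ERR=973702511/8388608
(3,1): OLD=11015601347/67108864 → NEW=255, ERR=-6097158973/67108864
(3,2): OLD=38857608185/536870912 → NEW=0, ERR=38857608185/536870912
(3,3): OLD=4843743242091/34359738368 → NEW=255, ERR=-3917990041749/34359738368
Target (3,3): original=175, with diffused error = 4843743242091/34359738368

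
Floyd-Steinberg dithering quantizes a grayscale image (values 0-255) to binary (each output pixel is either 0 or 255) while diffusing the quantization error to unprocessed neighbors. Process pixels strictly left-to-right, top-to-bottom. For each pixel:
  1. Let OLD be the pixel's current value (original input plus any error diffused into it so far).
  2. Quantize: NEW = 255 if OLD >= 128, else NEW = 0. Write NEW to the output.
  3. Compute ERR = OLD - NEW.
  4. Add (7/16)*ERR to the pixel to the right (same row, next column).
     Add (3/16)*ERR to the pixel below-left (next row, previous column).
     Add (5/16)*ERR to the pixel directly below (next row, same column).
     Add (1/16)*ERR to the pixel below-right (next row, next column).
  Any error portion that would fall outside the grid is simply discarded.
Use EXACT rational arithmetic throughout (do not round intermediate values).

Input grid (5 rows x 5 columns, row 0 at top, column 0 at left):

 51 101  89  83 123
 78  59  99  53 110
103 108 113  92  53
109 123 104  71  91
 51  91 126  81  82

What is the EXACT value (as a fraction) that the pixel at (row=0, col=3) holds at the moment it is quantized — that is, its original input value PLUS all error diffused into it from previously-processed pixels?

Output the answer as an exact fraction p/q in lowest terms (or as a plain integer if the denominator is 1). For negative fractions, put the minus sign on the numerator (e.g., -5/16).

(0,0): OLD=51 → NEW=0, ERR=51
(0,1): OLD=1973/16 → NEW=0, ERR=1973/16
(0,2): OLD=36595/256 → NEW=255, ERR=-28685/256
(0,3): OLD=139173/4096 → NEW=0, ERR=139173/4096
Target (0,3): original=83, with diffused error = 139173/4096

Answer: 139173/4096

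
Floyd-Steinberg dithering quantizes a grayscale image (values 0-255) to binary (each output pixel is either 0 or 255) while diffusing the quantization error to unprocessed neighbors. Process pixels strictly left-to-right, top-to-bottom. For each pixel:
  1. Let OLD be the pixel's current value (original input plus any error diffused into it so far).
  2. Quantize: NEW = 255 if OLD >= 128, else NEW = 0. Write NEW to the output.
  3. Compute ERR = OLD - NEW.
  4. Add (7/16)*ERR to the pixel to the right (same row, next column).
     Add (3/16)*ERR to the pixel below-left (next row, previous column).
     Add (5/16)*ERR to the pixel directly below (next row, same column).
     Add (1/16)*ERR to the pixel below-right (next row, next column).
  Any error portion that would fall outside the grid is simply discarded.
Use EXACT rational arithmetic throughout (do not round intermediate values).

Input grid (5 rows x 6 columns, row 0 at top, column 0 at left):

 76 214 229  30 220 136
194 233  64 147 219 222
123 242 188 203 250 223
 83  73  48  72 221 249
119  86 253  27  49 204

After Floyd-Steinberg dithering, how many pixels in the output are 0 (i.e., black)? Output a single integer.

(0,0): OLD=76 → NEW=0, ERR=76
(0,1): OLD=989/4 → NEW=255, ERR=-31/4
(0,2): OLD=14439/64 → NEW=255, ERR=-1881/64
(0,3): OLD=17553/1024 → NEW=0, ERR=17553/1024
(0,4): OLD=3727351/16384 → NEW=255, ERR=-450569/16384
(0,5): OLD=32497601/262144 → NEW=0, ERR=32497601/262144
(1,0): OLD=13843/64 → NEW=255, ERR=-2477/64
(1,1): OLD=108997/512 → NEW=255, ERR=-21563/512
(1,2): OLD=640937/16384 → NEW=0, ERR=640937/16384
(1,3): OLD=10648181/65536 → NEW=255, ERR=-6063499/65536
(1,4): OLD=814715455/4194304 → NEW=255, ERR=-254832065/4194304
(1,5): OLD=15598805769/67108864 → NEW=255, ERR=-1513954551/67108864
(2,0): OLD=843847/8192 → NEW=0, ERR=843847/8192
(2,1): OLD=73091325/262144 → NEW=255, ERR=6244605/262144
(2,2): OLD=799714103/4194304 → NEW=255, ERR=-269833417/4194304
(2,3): OLD=4596764735/33554432 → NEW=255, ERR=-3959615425/33554432
(2,4): OLD=181863388221/1073741824 → NEW=255, ERR=-91940776899/1073741824
(2,5): OLD=3001172017019/17179869184 → NEW=255, ERR=-1379694624901/17179869184
(3,0): OLD=501876567/4194304 → NEW=0, ERR=501876567/4194304
(3,1): OLD=4267100427/33554432 → NEW=0, ERR=4267100427/33554432
(3,2): OLD=16883316625/268435456 → NEW=0, ERR=16883316625/268435456
(3,3): OLD=731245293299/17179869184 → NEW=0, ERR=731245293299/17179869184
(3,4): OLD=26172532681747/137438953472 → NEW=255, ERR=-8874400453613/137438953472
(3,5): OLD=418479783018045/2199023255552 → NEW=255, ERR=-142271147147715/2199023255552
(4,0): OLD=96764002489/536870912 → NEW=255, ERR=-40138080071/536870912
(4,1): OLD=964675948901/8589934592 → NEW=0, ERR=964675948901/8589934592
(4,2): OLD=92830726359967/274877906944 → NEW=255, ERR=22736860089247/274877906944
(4,3): OLD=300447013390779/4398046511104 → NEW=0, ERR=300447013390779/4398046511104
(4,4): OLD=3464865398061163/70368744177664 → NEW=0, ERR=3464865398061163/70368744177664
(4,5): OLD=226630562206439181/1125899906842624 → NEW=255, ERR=-60473914038429939/1125899906842624
Output grid:
  Row 0: .##.#.  (3 black, running=3)
  Row 1: ##.###  (1 black, running=4)
  Row 2: .#####  (1 black, running=5)
  Row 3: ....##  (4 black, running=9)
  Row 4: #.#..#  (3 black, running=12)

Answer: 12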